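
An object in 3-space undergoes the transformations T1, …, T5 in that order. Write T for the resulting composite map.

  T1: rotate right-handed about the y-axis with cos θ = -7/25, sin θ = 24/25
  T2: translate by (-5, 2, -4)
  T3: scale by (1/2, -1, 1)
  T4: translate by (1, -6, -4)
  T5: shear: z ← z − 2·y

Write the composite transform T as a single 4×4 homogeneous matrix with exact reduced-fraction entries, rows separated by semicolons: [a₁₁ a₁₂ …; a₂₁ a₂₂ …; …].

T1 = [-7/25 0 24/25 0; 0 1 0 0; -24/25 0 -7/25 0; 0 0 0 1]
T2·T1 = [-7/25 0 24/25 -5; 0 1 0 2; -24/25 0 -7/25 -4; 0 0 0 1]
T3·…·T1 = [-7/50 0 12/25 -5/2; 0 -1 0 -2; -24/25 0 -7/25 -4; 0 0 0 1]
T4·…·T1 = [-7/50 0 12/25 -3/2; 0 -1 0 -8; -24/25 0 -7/25 -8; 0 0 0 1]
T5·…·T1 = [-7/50 0 12/25 -3/2; 0 -1 0 -8; -24/25 2 -7/25 8; 0 0 0 1]

T = [-7/50 0 12/25 -3/2; 0 -1 0 -8; -24/25 2 -7/25 8; 0 0 0 1]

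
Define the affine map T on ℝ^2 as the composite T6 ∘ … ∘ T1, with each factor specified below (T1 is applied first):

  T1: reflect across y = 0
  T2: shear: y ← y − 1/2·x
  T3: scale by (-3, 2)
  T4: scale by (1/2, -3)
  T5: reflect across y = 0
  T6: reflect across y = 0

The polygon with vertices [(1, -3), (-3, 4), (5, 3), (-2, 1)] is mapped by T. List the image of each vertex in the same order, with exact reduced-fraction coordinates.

T1 reflect across y = 0: (1, -3) → (1, 3); (-3, 4) → (-3, -4); (5, 3) → (5, -3); (-2, 1) → (-2, -1)
T2 shear: y ← y − 1/2·x: (1, 3) → (1, 5/2); (-3, -4) → (-3, -5/2); (5, -3) → (5, -11/2); (-2, -1) → (-2, 0)
T3 scale by (-3, 2): (1, 5/2) → (-3, 5); (-3, -5/2) → (9, -5); (5, -11/2) → (-15, -11); (-2, 0) → (6, 0)
T4 scale by (1/2, -3): (-3, 5) → (-3/2, -15); (9, -5) → (9/2, 15); (-15, -11) → (-15/2, 33); (6, 0) → (3, 0)
T5 reflect across y = 0: (-3/2, -15) → (-3/2, 15); (9/2, 15) → (9/2, -15); (-15/2, 33) → (-15/2, -33); (3, 0) → (3, 0)
T6 reflect across y = 0: (-3/2, 15) → (-3/2, -15); (9/2, -15) → (9/2, 15); (-15/2, -33) → (-15/2, 33); (3, 0) → (3, 0)

image vertices: (-3/2, -15), (9/2, 15), (-15/2, 33), (3, 0)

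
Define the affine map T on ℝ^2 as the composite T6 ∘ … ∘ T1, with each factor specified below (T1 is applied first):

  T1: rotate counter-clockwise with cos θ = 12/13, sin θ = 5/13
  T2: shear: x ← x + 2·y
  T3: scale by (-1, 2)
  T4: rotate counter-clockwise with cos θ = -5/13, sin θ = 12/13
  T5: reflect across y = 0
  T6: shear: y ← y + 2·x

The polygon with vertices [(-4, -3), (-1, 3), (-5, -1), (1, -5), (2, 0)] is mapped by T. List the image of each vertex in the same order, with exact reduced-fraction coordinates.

T1 rotate counter-clockwise with cos θ = 12/13, sin θ = 5/13: (-4, -3) → (-33/13, -56/13); (-1, 3) → (-27/13, 31/13); (-5, -1) → (-55/13, -37/13); (1, -5) → (37/13, -55/13); (2, 0) → (24/13, 10/13)
T2 shear: x ← x + 2·y: (-33/13, -56/13) → (-145/13, -56/13); (-27/13, 31/13) → (35/13, 31/13); (-55/13, -37/13) → (-129/13, -37/13); (37/13, -55/13) → (-73/13, -55/13); (24/13, 10/13) → (44/13, 10/13)
T3 scale by (-1, 2): (-145/13, -56/13) → (145/13, -112/13); (35/13, 31/13) → (-35/13, 62/13); (-129/13, -37/13) → (129/13, -74/13); (-73/13, -55/13) → (73/13, -110/13); (44/13, 10/13) → (-44/13, 20/13)
T4 rotate counter-clockwise with cos θ = -5/13, sin θ = 12/13: (145/13, -112/13) → (619/169, 2300/169); (-35/13, 62/13) → (-569/169, -730/169); (129/13, -74/13) → (243/169, 1918/169); (73/13, -110/13) → (955/169, 1426/169); (-44/13, 20/13) → (-20/169, -628/169)
T5 reflect across y = 0: (619/169, 2300/169) → (619/169, -2300/169); (-569/169, -730/169) → (-569/169, 730/169); (243/169, 1918/169) → (243/169, -1918/169); (955/169, 1426/169) → (955/169, -1426/169); (-20/169, -628/169) → (-20/169, 628/169)
T6 shear: y ← y + 2·x: (619/169, -2300/169) → (619/169, -1062/169); (-569/169, 730/169) → (-569/169, -408/169); (243/169, -1918/169) → (243/169, -1432/169); (955/169, -1426/169) → (955/169, 484/169); (-20/169, 628/169) → (-20/169, 588/169)

image vertices: (619/169, -1062/169), (-569/169, -408/169), (243/169, -1432/169), (955/169, 484/169), (-20/169, 588/169)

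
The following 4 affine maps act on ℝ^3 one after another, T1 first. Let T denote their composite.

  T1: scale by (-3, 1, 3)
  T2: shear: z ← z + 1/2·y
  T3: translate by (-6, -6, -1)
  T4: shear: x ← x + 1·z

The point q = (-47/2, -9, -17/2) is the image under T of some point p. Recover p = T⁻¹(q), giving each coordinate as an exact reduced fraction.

p = (3, -3, -2)

T1 = [-3 0 0 0; 0 1 0 0; 0 0 3 0; 0 0 0 1]
T2·T1 = [-3 0 0 0; 0 1 0 0; 0 1/2 3 0; 0 0 0 1]
T3·…·T1 = [-3 0 0 -6; 0 1 0 -6; 0 1/2 3 -1; 0 0 0 1]
T4·…·T1 = [-3 1/2 3 -7; 0 1 0 -6; 0 1/2 3 -1; 0 0 0 1]
det M = -9; M⁻¹ = [-1/3 0 1/3 -2; 0 1 0 6; 0 -1/6 1/3 -2/3; 0 0 0 1]
M⁻¹ · (-47/2, -9, -17/2)ᵀ = (3, -3, -2)ᵀ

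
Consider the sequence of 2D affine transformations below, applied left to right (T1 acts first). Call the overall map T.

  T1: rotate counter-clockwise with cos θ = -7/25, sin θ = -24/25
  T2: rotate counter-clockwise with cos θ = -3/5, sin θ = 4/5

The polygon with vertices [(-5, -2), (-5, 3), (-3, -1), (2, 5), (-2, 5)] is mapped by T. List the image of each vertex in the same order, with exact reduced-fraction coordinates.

image vertices: (-497/125, -454/125), (-717/125, 131/125), (-307/125, -249/125), (14/125, 673/125), (-454/125, 497/125)

T1 rotate counter-clockwise with cos θ = -7/25, sin θ = -24/25: (-5, -2) → (-13/25, 134/25); (-5, 3) → (107/25, 99/25); (-3, -1) → (-3/25, 79/25); (2, 5) → (106/25, -83/25); (-2, 5) → (134/25, 13/25)
T2 rotate counter-clockwise with cos θ = -3/5, sin θ = 4/5: (-13/25, 134/25) → (-497/125, -454/125); (107/25, 99/25) → (-717/125, 131/125); (-3/25, 79/25) → (-307/125, -249/125); (106/25, -83/25) → (14/125, 673/125); (134/25, 13/25) → (-454/125, 497/125)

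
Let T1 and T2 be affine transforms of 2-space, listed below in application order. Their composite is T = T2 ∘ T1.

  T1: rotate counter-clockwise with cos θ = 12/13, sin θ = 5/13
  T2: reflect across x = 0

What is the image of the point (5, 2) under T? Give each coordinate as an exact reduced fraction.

T(p) = (-50/13, 49/13)

T1 rotate counter-clockwise with cos θ = 12/13, sin θ = 5/13: (5, 2) → (50/13, 49/13)
T2 reflect across x = 0: (50/13, 49/13) → (-50/13, 49/13)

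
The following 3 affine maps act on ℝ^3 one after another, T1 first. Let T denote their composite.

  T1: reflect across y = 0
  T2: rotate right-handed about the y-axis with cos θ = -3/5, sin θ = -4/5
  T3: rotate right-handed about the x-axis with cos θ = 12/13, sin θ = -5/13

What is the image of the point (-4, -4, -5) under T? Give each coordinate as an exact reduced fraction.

T1 reflect across y = 0: (-4, -4, -5) → (-4, 4, -5)
T2 rotate right-handed about the y-axis with cos θ = -3/5, sin θ = -4/5: (-4, 4, -5) → (32/5, 4, -1/5)
T3 rotate right-handed about the x-axis with cos θ = 12/13, sin θ = -5/13: (32/5, 4, -1/5) → (32/5, 47/13, -112/65)

T(p) = (32/5, 47/13, -112/65)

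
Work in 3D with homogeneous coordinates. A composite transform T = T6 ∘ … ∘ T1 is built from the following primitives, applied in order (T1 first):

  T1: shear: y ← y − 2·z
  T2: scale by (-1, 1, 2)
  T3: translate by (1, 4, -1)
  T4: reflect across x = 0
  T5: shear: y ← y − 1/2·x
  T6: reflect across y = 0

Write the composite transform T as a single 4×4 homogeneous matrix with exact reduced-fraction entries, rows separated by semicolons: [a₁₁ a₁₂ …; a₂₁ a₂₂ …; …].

T1 = [1 0 0 0; 0 1 -2 0; 0 0 1 0; 0 0 0 1]
T2·T1 = [-1 0 0 0; 0 1 -2 0; 0 0 2 0; 0 0 0 1]
T3·…·T1 = [-1 0 0 1; 0 1 -2 4; 0 0 2 -1; 0 0 0 1]
T4·…·T1 = [1 0 0 -1; 0 1 -2 4; 0 0 2 -1; 0 0 0 1]
T5·…·T1 = [1 0 0 -1; -1/2 1 -2 9/2; 0 0 2 -1; 0 0 0 1]
T6·…·T1 = [1 0 0 -1; 1/2 -1 2 -9/2; 0 0 2 -1; 0 0 0 1]

T = [1 0 0 -1; 1/2 -1 2 -9/2; 0 0 2 -1; 0 0 0 1]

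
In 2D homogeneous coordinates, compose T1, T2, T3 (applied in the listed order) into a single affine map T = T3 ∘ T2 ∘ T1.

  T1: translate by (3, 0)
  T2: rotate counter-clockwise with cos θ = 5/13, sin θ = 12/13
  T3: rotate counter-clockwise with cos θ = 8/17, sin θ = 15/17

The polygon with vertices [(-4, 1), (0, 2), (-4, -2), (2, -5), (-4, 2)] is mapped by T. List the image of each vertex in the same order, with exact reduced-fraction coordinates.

image vertices: (-31/221, -311/221), (-762/221, 233/221), (482/221, 109/221), (155/221, 1555/221), (-202/221, -451/221)

T1 translate by (3, 0): (-4, 1) → (-1, 1); (0, 2) → (3, 2); (-4, -2) → (-1, -2); (2, -5) → (5, -5); (-4, 2) → (-1, 2)
T2 rotate counter-clockwise with cos θ = 5/13, sin θ = 12/13: (-1, 1) → (-17/13, -7/13); (3, 2) → (-9/13, 46/13); (-1, -2) → (19/13, -22/13); (5, -5) → (85/13, 35/13); (-1, 2) → (-29/13, -2/13)
T3 rotate counter-clockwise with cos θ = 8/17, sin θ = 15/17: (-17/13, -7/13) → (-31/221, -311/221); (-9/13, 46/13) → (-762/221, 233/221); (19/13, -22/13) → (482/221, 109/221); (85/13, 35/13) → (155/221, 1555/221); (-29/13, -2/13) → (-202/221, -451/221)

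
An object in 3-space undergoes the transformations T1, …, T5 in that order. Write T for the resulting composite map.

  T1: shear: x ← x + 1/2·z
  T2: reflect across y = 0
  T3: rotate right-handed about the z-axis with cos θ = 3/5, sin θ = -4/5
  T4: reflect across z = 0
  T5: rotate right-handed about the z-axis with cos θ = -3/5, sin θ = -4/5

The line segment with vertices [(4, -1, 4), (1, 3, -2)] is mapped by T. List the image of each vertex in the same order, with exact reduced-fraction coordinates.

T1 shear: x ← x + 1/2·z: (4, -1, 4) → (6, -1, 4); (1, 3, -2) → (0, 3, -2)
T2 reflect across y = 0: (6, -1, 4) → (6, 1, 4); (0, 3, -2) → (0, -3, -2)
T3 rotate right-handed about the z-axis with cos θ = 3/5, sin θ = -4/5: (6, 1, 4) → (22/5, -21/5, 4); (0, -3, -2) → (-12/5, -9/5, -2)
T4 reflect across z = 0: (22/5, -21/5, 4) → (22/5, -21/5, -4); (-12/5, -9/5, -2) → (-12/5, -9/5, 2)
T5 rotate right-handed about the z-axis with cos θ = -3/5, sin θ = -4/5: (22/5, -21/5, -4) → (-6, -1, -4); (-12/5, -9/5, 2) → (0, 3, 2)

image vertices: (-6, -1, -4), (0, 3, 2)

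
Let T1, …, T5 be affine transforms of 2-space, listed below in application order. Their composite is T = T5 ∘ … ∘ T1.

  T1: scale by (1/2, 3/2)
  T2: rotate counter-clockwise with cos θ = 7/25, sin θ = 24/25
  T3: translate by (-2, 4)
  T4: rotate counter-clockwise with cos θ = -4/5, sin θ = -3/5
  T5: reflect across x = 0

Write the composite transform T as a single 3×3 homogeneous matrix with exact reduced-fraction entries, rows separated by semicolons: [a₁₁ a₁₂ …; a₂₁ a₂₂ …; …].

T = [-22/125 -351/250 -4; -117/250 66/125 -2; 0 0 1]

T1 = [1/2 0 0; 0 3/2 0; 0 0 1]
T2·T1 = [7/50 -36/25 0; 12/25 21/50 0; 0 0 1]
T3·…·T1 = [7/50 -36/25 -2; 12/25 21/50 4; 0 0 1]
T4·…·T1 = [22/125 351/250 4; -117/250 66/125 -2; 0 0 1]
T5·…·T1 = [-22/125 -351/250 -4; -117/250 66/125 -2; 0 0 1]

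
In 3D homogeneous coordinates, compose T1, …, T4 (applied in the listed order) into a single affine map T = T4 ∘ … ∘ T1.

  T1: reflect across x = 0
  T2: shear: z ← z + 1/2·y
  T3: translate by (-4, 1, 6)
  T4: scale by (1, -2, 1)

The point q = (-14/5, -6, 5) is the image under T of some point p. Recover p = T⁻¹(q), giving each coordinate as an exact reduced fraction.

T1 = [-1 0 0 0; 0 1 0 0; 0 0 1 0; 0 0 0 1]
T2·T1 = [-1 0 0 0; 0 1 0 0; 0 1/2 1 0; 0 0 0 1]
T3·…·T1 = [-1 0 0 -4; 0 1 0 1; 0 1/2 1 6; 0 0 0 1]
T4·…·T1 = [-1 0 0 -4; 0 -2 0 -2; 0 1/2 1 6; 0 0 0 1]
det M = 2; M⁻¹ = [-1 0 0 -4; 0 -1/2 0 -1; 0 1/4 1 -11/2; 0 0 0 1]
M⁻¹ · (-14/5, -6, 5)ᵀ = (-6/5, 2, -2)ᵀ

p = (-6/5, 2, -2)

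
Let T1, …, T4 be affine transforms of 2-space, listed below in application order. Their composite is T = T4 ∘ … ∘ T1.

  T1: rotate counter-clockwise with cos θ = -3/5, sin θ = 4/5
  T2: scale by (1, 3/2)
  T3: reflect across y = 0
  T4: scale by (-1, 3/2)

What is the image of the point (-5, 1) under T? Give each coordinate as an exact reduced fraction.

T(p) = (-11/5, 207/20)

T1 rotate counter-clockwise with cos θ = -3/5, sin θ = 4/5: (-5, 1) → (11/5, -23/5)
T2 scale by (1, 3/2): (11/5, -23/5) → (11/5, -69/10)
T3 reflect across y = 0: (11/5, -69/10) → (11/5, 69/10)
T4 scale by (-1, 3/2): (11/5, 69/10) → (-11/5, 207/20)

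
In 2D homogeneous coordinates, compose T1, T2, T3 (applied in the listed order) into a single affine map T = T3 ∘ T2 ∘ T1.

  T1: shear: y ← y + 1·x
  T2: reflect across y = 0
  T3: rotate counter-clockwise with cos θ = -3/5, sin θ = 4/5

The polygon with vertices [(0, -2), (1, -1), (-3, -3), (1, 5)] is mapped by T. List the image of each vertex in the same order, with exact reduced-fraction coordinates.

image vertices: (-8/5, -6/5), (-3/5, 4/5), (-3, -6), (21/5, 22/5)

T1 shear: y ← y + 1·x: (0, -2) → (0, -2); (1, -1) → (1, 0); (-3, -3) → (-3, -6); (1, 5) → (1, 6)
T2 reflect across y = 0: (0, -2) → (0, 2); (1, 0) → (1, 0); (-3, -6) → (-3, 6); (1, 6) → (1, -6)
T3 rotate counter-clockwise with cos θ = -3/5, sin θ = 4/5: (0, 2) → (-8/5, -6/5); (1, 0) → (-3/5, 4/5); (-3, 6) → (-3, -6); (1, -6) → (21/5, 22/5)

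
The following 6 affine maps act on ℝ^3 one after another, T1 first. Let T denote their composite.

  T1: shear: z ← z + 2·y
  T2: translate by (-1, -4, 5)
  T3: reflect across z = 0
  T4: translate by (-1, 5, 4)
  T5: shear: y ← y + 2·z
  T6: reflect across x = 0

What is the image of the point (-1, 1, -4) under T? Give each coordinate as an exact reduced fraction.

T1 shear: z ← z + 2·y: (-1, 1, -4) → (-1, 1, -2)
T2 translate by (-1, -4, 5): (-1, 1, -2) → (-2, -3, 3)
T3 reflect across z = 0: (-2, -3, 3) → (-2, -3, -3)
T4 translate by (-1, 5, 4): (-2, -3, -3) → (-3, 2, 1)
T5 shear: y ← y + 2·z: (-3, 2, 1) → (-3, 4, 1)
T6 reflect across x = 0: (-3, 4, 1) → (3, 4, 1)

T(p) = (3, 4, 1)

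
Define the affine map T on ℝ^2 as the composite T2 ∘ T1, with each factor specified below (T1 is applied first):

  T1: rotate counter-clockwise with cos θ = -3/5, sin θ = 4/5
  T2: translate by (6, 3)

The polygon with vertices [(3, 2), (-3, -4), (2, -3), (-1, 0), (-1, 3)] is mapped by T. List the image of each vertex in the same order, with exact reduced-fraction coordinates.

T1 rotate counter-clockwise with cos θ = -3/5, sin θ = 4/5: (3, 2) → (-17/5, 6/5); (-3, -4) → (5, 0); (2, -3) → (6/5, 17/5); (-1, 0) → (3/5, -4/5); (-1, 3) → (-9/5, -13/5)
T2 translate by (6, 3): (-17/5, 6/5) → (13/5, 21/5); (5, 0) → (11, 3); (6/5, 17/5) → (36/5, 32/5); (3/5, -4/5) → (33/5, 11/5); (-9/5, -13/5) → (21/5, 2/5)

image vertices: (13/5, 21/5), (11, 3), (36/5, 32/5), (33/5, 11/5), (21/5, 2/5)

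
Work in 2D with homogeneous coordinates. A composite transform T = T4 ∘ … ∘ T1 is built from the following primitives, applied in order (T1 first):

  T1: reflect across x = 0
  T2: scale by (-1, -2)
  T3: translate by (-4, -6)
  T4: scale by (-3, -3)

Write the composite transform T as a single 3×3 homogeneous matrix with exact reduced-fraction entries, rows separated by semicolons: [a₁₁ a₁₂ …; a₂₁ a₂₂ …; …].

T = [-3 0 12; 0 6 18; 0 0 1]

T1 = [-1 0 0; 0 1 0; 0 0 1]
T2·T1 = [1 0 0; 0 -2 0; 0 0 1]
T3·…·T1 = [1 0 -4; 0 -2 -6; 0 0 1]
T4·…·T1 = [-3 0 12; 0 6 18; 0 0 1]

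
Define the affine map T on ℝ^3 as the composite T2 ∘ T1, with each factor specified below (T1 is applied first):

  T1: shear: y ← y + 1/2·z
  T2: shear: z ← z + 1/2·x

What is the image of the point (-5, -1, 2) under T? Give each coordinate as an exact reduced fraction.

T(p) = (-5, 0, -1/2)

T1 shear: y ← y + 1/2·z: (-5, -1, 2) → (-5, 0, 2)
T2 shear: z ← z + 1/2·x: (-5, 0, 2) → (-5, 0, -1/2)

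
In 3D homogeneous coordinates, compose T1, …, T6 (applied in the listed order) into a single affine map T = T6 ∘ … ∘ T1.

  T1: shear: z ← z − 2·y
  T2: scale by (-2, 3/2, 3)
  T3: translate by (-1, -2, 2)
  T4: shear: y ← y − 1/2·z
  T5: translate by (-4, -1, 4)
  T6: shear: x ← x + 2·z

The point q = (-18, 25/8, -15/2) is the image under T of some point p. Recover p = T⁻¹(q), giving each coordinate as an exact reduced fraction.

p = (-1, 1/4, -4)

T1 = [1 0 0 0; 0 1 0 0; 0 -2 1 0; 0 0 0 1]
T2·T1 = [-2 0 0 0; 0 3/2 0 0; 0 -6 3 0; 0 0 0 1]
T3·…·T1 = [-2 0 0 -1; 0 3/2 0 -2; 0 -6 3 2; 0 0 0 1]
T4·…·T1 = [-2 0 0 -1; 0 9/2 -3/2 -3; 0 -6 3 2; 0 0 0 1]
T5·…·T1 = [-2 0 0 -5; 0 9/2 -3/2 -4; 0 -6 3 6; 0 0 0 1]
T6·…·T1 = [-2 -12 6 7; 0 9/2 -3/2 -4; 0 -6 3 6; 0 0 0 1]
det M = -9; M⁻¹ = [-1/2 0 1 -5/2; 0 2/3 1/3 2/3; 0 4/3 1 -2/3; 0 0 0 1]
M⁻¹ · (-18, 25/8, -15/2)ᵀ = (-1, 1/4, -4)ᵀ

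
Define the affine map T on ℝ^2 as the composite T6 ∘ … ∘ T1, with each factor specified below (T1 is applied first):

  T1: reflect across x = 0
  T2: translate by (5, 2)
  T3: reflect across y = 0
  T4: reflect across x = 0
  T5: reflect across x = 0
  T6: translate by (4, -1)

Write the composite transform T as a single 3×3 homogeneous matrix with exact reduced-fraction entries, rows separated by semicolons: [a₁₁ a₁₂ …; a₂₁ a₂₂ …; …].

T = [-1 0 9; 0 -1 -3; 0 0 1]

T1 = [-1 0 0; 0 1 0; 0 0 1]
T2·T1 = [-1 0 5; 0 1 2; 0 0 1]
T3·…·T1 = [-1 0 5; 0 -1 -2; 0 0 1]
T4·…·T1 = [1 0 -5; 0 -1 -2; 0 0 1]
T5·…·T1 = [-1 0 5; 0 -1 -2; 0 0 1]
T6·…·T1 = [-1 0 9; 0 -1 -3; 0 0 1]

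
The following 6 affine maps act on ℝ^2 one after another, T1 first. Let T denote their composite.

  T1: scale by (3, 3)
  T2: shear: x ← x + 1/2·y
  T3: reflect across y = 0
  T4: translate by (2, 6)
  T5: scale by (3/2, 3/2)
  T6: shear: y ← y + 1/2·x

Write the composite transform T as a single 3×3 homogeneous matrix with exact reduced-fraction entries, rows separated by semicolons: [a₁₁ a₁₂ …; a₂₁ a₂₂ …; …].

T = [9/2 9/4 3; 9/4 -27/8 21/2; 0 0 1]

T1 = [3 0 0; 0 3 0; 0 0 1]
T2·T1 = [3 3/2 0; 0 3 0; 0 0 1]
T3·…·T1 = [3 3/2 0; 0 -3 0; 0 0 1]
T4·…·T1 = [3 3/2 2; 0 -3 6; 0 0 1]
T5·…·T1 = [9/2 9/4 3; 0 -9/2 9; 0 0 1]
T6·…·T1 = [9/2 9/4 3; 9/4 -27/8 21/2; 0 0 1]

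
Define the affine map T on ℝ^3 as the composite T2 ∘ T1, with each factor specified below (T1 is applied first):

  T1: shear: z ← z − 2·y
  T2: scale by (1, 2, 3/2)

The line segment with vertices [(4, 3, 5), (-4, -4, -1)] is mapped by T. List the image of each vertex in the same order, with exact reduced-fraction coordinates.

image vertices: (4, 6, -3/2), (-4, -8, 21/2)

T1 shear: z ← z − 2·y: (4, 3, 5) → (4, 3, -1); (-4, -4, -1) → (-4, -4, 7)
T2 scale by (1, 2, 3/2): (4, 3, -1) → (4, 6, -3/2); (-4, -4, 7) → (-4, -8, 21/2)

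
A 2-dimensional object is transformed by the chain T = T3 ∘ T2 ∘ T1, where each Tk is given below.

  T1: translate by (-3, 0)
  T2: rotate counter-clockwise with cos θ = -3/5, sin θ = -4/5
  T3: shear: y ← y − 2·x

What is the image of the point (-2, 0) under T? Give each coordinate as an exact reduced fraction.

T1 translate by (-3, 0): (-2, 0) → (-5, 0)
T2 rotate counter-clockwise with cos θ = -3/5, sin θ = -4/5: (-5, 0) → (3, 4)
T3 shear: y ← y − 2·x: (3, 4) → (3, -2)

T(p) = (3, -2)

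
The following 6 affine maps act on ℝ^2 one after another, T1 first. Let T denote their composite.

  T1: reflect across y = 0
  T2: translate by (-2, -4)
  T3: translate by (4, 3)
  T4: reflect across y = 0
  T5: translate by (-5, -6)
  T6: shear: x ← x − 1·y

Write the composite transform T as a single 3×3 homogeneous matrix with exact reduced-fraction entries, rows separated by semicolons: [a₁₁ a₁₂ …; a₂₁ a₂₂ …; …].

T1 = [1 0 0; 0 -1 0; 0 0 1]
T2·T1 = [1 0 -2; 0 -1 -4; 0 0 1]
T3·…·T1 = [1 0 2; 0 -1 -1; 0 0 1]
T4·…·T1 = [1 0 2; 0 1 1; 0 0 1]
T5·…·T1 = [1 0 -3; 0 1 -5; 0 0 1]
T6·…·T1 = [1 -1 2; 0 1 -5; 0 0 1]

T = [1 -1 2; 0 1 -5; 0 0 1]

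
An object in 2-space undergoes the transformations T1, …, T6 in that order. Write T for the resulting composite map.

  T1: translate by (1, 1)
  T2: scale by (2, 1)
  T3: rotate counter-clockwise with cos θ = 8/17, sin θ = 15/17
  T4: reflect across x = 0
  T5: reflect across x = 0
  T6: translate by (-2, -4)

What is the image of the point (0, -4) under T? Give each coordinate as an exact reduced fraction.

T(p) = (27/17, -62/17)

T1 translate by (1, 1): (0, -4) → (1, -3)
T2 scale by (2, 1): (1, -3) → (2, -3)
T3 rotate counter-clockwise with cos θ = 8/17, sin θ = 15/17: (2, -3) → (61/17, 6/17)
T4 reflect across x = 0: (61/17, 6/17) → (-61/17, 6/17)
T5 reflect across x = 0: (-61/17, 6/17) → (61/17, 6/17)
T6 translate by (-2, -4): (61/17, 6/17) → (27/17, -62/17)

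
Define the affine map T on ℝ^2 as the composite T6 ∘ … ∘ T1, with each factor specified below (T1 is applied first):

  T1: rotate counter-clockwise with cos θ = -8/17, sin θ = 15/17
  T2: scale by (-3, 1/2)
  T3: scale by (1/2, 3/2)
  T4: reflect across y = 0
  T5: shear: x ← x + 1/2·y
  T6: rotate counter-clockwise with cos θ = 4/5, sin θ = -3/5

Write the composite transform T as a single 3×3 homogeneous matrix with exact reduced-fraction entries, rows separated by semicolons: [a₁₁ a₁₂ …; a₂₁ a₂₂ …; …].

T1 = [-8/17 -15/17 0; 15/17 -8/17 0; 0 0 1]
T2·T1 = [24/17 45/17 0; 15/34 -4/17 0; 0 0 1]
T3·…·T1 = [12/17 45/34 0; 45/68 -6/17 0; 0 0 1]
T4·…·T1 = [12/17 45/34 0; -45/68 6/17 0; 0 0 1]
T5·…·T1 = [3/8 3/2 0; -45/68 6/17 0; 0 0 1]
T6·…·T1 = [-33/340 24/17 0; -513/680 -21/34 0; 0 0 1]

T = [-33/340 24/17 0; -513/680 -21/34 0; 0 0 1]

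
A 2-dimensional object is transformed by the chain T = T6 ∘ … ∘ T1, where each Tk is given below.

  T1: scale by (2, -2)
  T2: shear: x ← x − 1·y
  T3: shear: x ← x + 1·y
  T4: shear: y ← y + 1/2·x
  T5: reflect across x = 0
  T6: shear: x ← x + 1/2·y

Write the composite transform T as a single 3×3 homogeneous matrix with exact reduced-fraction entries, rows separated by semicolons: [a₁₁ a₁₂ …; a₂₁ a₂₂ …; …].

T = [-3/2 -1 0; 1 -2 0; 0 0 1]

T1 = [2 0 0; 0 -2 0; 0 0 1]
T2·T1 = [2 2 0; 0 -2 0; 0 0 1]
T3·…·T1 = [2 0 0; 0 -2 0; 0 0 1]
T4·…·T1 = [2 0 0; 1 -2 0; 0 0 1]
T5·…·T1 = [-2 0 0; 1 -2 0; 0 0 1]
T6·…·T1 = [-3/2 -1 0; 1 -2 0; 0 0 1]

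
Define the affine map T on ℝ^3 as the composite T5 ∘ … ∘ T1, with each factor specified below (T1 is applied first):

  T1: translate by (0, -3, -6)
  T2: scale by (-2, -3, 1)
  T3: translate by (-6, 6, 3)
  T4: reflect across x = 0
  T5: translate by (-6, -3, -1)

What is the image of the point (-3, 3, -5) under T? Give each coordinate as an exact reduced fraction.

T(p) = (-6, 3, -9)

T1 translate by (0, -3, -6): (-3, 3, -5) → (-3, 0, -11)
T2 scale by (-2, -3, 1): (-3, 0, -11) → (6, 0, -11)
T3 translate by (-6, 6, 3): (6, 0, -11) → (0, 6, -8)
T4 reflect across x = 0: (0, 6, -8) → (0, 6, -8)
T5 translate by (-6, -3, -1): (0, 6, -8) → (-6, 3, -9)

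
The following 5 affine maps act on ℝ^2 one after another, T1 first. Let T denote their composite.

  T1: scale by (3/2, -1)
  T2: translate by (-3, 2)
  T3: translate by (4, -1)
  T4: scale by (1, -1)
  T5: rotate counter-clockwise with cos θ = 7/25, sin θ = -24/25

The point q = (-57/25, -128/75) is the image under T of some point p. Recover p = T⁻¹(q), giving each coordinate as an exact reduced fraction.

p = (0, -5/3)

T1 = [3/2 0 0; 0 -1 0; 0 0 1]
T2·T1 = [3/2 0 -3; 0 -1 2; 0 0 1]
T3·…·T1 = [3/2 0 1; 0 -1 1; 0 0 1]
T4·…·T1 = [3/2 0 1; 0 1 -1; 0 0 1]
T5·…·T1 = [21/50 24/25 -17/25; -36/25 7/25 -31/25; 0 0 1]
det M = 3/2; M⁻¹ = [14/75 -16/25 -2/3; 24/25 7/25 1; 0 0 1]
M⁻¹ · (-57/25, -128/75)ᵀ = (0, -5/3)ᵀ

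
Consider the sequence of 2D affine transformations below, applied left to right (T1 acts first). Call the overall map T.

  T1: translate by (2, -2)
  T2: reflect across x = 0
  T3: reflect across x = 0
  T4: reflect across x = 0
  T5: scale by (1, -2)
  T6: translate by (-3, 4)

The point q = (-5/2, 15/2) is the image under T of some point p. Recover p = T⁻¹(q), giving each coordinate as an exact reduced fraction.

p = (-5/2, 1/4)

T1 = [1 0 2; 0 1 -2; 0 0 1]
T2·T1 = [-1 0 -2; 0 1 -2; 0 0 1]
T3·…·T1 = [1 0 2; 0 1 -2; 0 0 1]
T4·…·T1 = [-1 0 -2; 0 1 -2; 0 0 1]
T5·…·T1 = [-1 0 -2; 0 -2 4; 0 0 1]
T6·…·T1 = [-1 0 -5; 0 -2 8; 0 0 1]
det M = 2; M⁻¹ = [-1 0 -5; 0 -1/2 4; 0 0 1]
M⁻¹ · (-5/2, 15/2)ᵀ = (-5/2, 1/4)ᵀ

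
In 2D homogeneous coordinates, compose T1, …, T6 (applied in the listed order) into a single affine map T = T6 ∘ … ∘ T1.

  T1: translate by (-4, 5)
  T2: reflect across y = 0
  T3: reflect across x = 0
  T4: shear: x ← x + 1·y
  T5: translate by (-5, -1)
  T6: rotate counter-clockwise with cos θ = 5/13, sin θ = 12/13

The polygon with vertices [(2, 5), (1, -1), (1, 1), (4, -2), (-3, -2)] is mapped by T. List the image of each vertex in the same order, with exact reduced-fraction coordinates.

image vertices: (67/13, -211/13), (30/13, -97/13), (44/13, -131/13), (8/13, -116/13), (43/13, -32/13)

T1 translate by (-4, 5): (2, 5) → (-2, 10); (1, -1) → (-3, 4); (1, 1) → (-3, 6); (4, -2) → (0, 3); (-3, -2) → (-7, 3)
T2 reflect across y = 0: (-2, 10) → (-2, -10); (-3, 4) → (-3, -4); (-3, 6) → (-3, -6); (0, 3) → (0, -3); (-7, 3) → (-7, -3)
T3 reflect across x = 0: (-2, -10) → (2, -10); (-3, -4) → (3, -4); (-3, -6) → (3, -6); (0, -3) → (0, -3); (-7, -3) → (7, -3)
T4 shear: x ← x + 1·y: (2, -10) → (-8, -10); (3, -4) → (-1, -4); (3, -6) → (-3, -6); (0, -3) → (-3, -3); (7, -3) → (4, -3)
T5 translate by (-5, -1): (-8, -10) → (-13, -11); (-1, -4) → (-6, -5); (-3, -6) → (-8, -7); (-3, -3) → (-8, -4); (4, -3) → (-1, -4)
T6 rotate counter-clockwise with cos θ = 5/13, sin θ = 12/13: (-13, -11) → (67/13, -211/13); (-6, -5) → (30/13, -97/13); (-8, -7) → (44/13, -131/13); (-8, -4) → (8/13, -116/13); (-1, -4) → (43/13, -32/13)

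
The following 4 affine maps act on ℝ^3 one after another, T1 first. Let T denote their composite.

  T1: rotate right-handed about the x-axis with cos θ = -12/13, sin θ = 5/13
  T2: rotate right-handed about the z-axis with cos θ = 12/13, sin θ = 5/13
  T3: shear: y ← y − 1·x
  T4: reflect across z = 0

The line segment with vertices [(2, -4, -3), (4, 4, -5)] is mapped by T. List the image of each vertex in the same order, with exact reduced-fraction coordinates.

image vertices: (-3/169, 889/169, -16/13), (739/169, -755/169, -80/13)

T1 rotate right-handed about the x-axis with cos θ = -12/13, sin θ = 5/13: (2, -4, -3) → (2, 63/13, 16/13); (4, 4, -5) → (4, -23/13, 80/13)
T2 rotate right-handed about the z-axis with cos θ = 12/13, sin θ = 5/13: (2, 63/13, 16/13) → (-3/169, 886/169, 16/13); (4, -23/13, 80/13) → (739/169, -16/169, 80/13)
T3 shear: y ← y − 1·x: (-3/169, 886/169, 16/13) → (-3/169, 889/169, 16/13); (739/169, -16/169, 80/13) → (739/169, -755/169, 80/13)
T4 reflect across z = 0: (-3/169, 889/169, 16/13) → (-3/169, 889/169, -16/13); (739/169, -755/169, 80/13) → (739/169, -755/169, -80/13)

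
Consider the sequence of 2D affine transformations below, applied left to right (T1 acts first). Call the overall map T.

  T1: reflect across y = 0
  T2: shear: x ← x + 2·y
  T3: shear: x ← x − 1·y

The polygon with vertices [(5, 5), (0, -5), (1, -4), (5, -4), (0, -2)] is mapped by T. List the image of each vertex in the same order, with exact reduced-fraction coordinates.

image vertices: (0, -5), (5, 5), (5, 4), (9, 4), (2, 2)

T1 reflect across y = 0: (5, 5) → (5, -5); (0, -5) → (0, 5); (1, -4) → (1, 4); (5, -4) → (5, 4); (0, -2) → (0, 2)
T2 shear: x ← x + 2·y: (5, -5) → (-5, -5); (0, 5) → (10, 5); (1, 4) → (9, 4); (5, 4) → (13, 4); (0, 2) → (4, 2)
T3 shear: x ← x − 1·y: (-5, -5) → (0, -5); (10, 5) → (5, 5); (9, 4) → (5, 4); (13, 4) → (9, 4); (4, 2) → (2, 2)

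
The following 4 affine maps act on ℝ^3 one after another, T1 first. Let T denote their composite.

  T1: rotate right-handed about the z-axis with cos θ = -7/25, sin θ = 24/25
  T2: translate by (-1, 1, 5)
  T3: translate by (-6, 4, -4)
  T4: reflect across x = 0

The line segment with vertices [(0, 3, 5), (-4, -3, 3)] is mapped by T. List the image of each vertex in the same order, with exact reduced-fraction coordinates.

image vertices: (247/25, 104/25, 6), (3, 2, 4)

T1 rotate right-handed about the z-axis with cos θ = -7/25, sin θ = 24/25: (0, 3, 5) → (-72/25, -21/25, 5); (-4, -3, 3) → (4, -3, 3)
T2 translate by (-1, 1, 5): (-72/25, -21/25, 5) → (-97/25, 4/25, 10); (4, -3, 3) → (3, -2, 8)
T3 translate by (-6, 4, -4): (-97/25, 4/25, 10) → (-247/25, 104/25, 6); (3, -2, 8) → (-3, 2, 4)
T4 reflect across x = 0: (-247/25, 104/25, 6) → (247/25, 104/25, 6); (-3, 2, 4) → (3, 2, 4)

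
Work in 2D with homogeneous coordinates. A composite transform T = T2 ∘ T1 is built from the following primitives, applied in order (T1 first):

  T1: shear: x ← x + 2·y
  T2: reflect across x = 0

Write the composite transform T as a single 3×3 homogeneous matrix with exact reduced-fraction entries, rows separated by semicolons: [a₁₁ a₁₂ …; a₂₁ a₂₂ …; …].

T1 = [1 2 0; 0 1 0; 0 0 1]
T2·T1 = [-1 -2 0; 0 1 0; 0 0 1]

T = [-1 -2 0; 0 1 0; 0 0 1]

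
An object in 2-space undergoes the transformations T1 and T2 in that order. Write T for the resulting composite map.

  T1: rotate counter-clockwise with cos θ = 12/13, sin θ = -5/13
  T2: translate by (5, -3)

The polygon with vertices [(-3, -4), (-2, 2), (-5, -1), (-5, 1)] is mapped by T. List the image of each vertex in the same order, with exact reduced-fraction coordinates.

T1 rotate counter-clockwise with cos θ = 12/13, sin θ = -5/13: (-3, -4) → (-56/13, -33/13); (-2, 2) → (-14/13, 34/13); (-5, -1) → (-5, 1); (-5, 1) → (-55/13, 37/13)
T2 translate by (5, -3): (-56/13, -33/13) → (9/13, -72/13); (-14/13, 34/13) → (51/13, -5/13); (-5, 1) → (0, -2); (-55/13, 37/13) → (10/13, -2/13)

image vertices: (9/13, -72/13), (51/13, -5/13), (0, -2), (10/13, -2/13)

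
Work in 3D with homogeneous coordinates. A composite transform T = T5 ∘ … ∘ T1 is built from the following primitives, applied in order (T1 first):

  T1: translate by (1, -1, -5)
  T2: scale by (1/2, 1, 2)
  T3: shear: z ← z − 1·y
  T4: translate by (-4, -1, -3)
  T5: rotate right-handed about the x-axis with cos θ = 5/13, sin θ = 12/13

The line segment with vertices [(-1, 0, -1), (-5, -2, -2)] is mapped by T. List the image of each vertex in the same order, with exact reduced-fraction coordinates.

image vertices: (-4, 158/13, -94/13), (-6, 148/13, -118/13)

T1 translate by (1, -1, -5): (-1, 0, -1) → (0, -1, -6); (-5, -2, -2) → (-4, -3, -7)
T2 scale by (1/2, 1, 2): (0, -1, -6) → (0, -1, -12); (-4, -3, -7) → (-2, -3, -14)
T3 shear: z ← z − 1·y: (0, -1, -12) → (0, -1, -11); (-2, -3, -14) → (-2, -3, -11)
T4 translate by (-4, -1, -3): (0, -1, -11) → (-4, -2, -14); (-2, -3, -11) → (-6, -4, -14)
T5 rotate right-handed about the x-axis with cos θ = 5/13, sin θ = 12/13: (-4, -2, -14) → (-4, 158/13, -94/13); (-6, -4, -14) → (-6, 148/13, -118/13)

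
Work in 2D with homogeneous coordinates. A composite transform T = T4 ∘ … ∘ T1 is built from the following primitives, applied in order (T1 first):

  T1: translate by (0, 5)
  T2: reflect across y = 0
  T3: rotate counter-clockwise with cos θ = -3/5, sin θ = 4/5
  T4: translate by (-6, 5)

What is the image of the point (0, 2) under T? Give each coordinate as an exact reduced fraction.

T1 translate by (0, 5): (0, 2) → (0, 7)
T2 reflect across y = 0: (0, 7) → (0, -7)
T3 rotate counter-clockwise with cos θ = -3/5, sin θ = 4/5: (0, -7) → (28/5, 21/5)
T4 translate by (-6, 5): (28/5, 21/5) → (-2/5, 46/5)

T(p) = (-2/5, 46/5)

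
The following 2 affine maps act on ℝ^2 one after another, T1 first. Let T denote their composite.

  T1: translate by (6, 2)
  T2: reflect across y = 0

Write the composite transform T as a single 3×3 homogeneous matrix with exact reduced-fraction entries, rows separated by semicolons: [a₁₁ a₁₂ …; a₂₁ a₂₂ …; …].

T1 = [1 0 6; 0 1 2; 0 0 1]
T2·T1 = [1 0 6; 0 -1 -2; 0 0 1]

T = [1 0 6; 0 -1 -2; 0 0 1]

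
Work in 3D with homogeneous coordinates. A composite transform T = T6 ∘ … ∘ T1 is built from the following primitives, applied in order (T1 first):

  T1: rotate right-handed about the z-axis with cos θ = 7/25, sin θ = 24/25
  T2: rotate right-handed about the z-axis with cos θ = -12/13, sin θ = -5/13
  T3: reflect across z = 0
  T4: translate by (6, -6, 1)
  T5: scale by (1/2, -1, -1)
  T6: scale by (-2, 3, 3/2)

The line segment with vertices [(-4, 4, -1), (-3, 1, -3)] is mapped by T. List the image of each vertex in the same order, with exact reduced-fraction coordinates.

T1 rotate right-handed about the z-axis with cos θ = 7/25, sin θ = 24/25: (-4, 4, -1) → (-124/25, -68/25, -1); (-3, 1, -3) → (-9/5, -13/5, -3)
T2 rotate right-handed about the z-axis with cos θ = -12/13, sin θ = -5/13: (-124/25, -68/25, -1) → (1148/325, 1436/325, -1); (-9/5, -13/5, -3) → (43/65, 201/65, -3)
T3 reflect across z = 0: (1148/325, 1436/325, -1) → (1148/325, 1436/325, 1); (43/65, 201/65, -3) → (43/65, 201/65, 3)
T4 translate by (6, -6, 1): (1148/325, 1436/325, 1) → (3098/325, -514/325, 2); (43/65, 201/65, 3) → (433/65, -189/65, 4)
T5 scale by (1/2, -1, -1): (3098/325, -514/325, 2) → (1549/325, 514/325, -2); (433/65, -189/65, 4) → (433/130, 189/65, -4)
T6 scale by (-2, 3, 3/2): (1549/325, 514/325, -2) → (-3098/325, 1542/325, -3); (433/130, 189/65, -4) → (-433/65, 567/65, -6)

image vertices: (-3098/325, 1542/325, -3), (-433/65, 567/65, -6)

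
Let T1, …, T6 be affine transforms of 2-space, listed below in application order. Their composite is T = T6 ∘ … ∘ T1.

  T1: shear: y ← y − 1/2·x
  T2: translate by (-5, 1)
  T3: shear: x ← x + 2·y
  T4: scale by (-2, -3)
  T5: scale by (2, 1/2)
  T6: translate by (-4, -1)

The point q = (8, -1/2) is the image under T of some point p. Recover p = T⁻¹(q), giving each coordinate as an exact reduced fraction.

T1 = [1 0 0; -1/2 1 0; 0 0 1]
T2·T1 = [1 0 -5; -1/2 1 1; 0 0 1]
T3·…·T1 = [0 2 -3; -1/2 1 1; 0 0 1]
T4·…·T1 = [0 -4 6; 3/2 -3 -3; 0 0 1]
T5·…·T1 = [0 -8 12; 3/4 -3/2 -3/2; 0 0 1]
T6·…·T1 = [0 -8 8; 3/4 -3/2 -5/2; 0 0 1]
det M = 6; M⁻¹ = [-1/4 4/3 16/3; -1/8 0 1; 0 0 1]
M⁻¹ · (8, -1/2)ᵀ = (8/3, 0)ᵀ

p = (8/3, 0)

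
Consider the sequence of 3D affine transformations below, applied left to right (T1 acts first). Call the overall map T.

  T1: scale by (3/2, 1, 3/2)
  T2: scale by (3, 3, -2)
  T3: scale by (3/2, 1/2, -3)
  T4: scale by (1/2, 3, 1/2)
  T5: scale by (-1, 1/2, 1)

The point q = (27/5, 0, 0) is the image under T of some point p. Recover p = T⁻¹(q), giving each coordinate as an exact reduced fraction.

p = (-8/5, 0, 0)

T1 = [3/2 0 0 0; 0 1 0 0; 0 0 3/2 0; 0 0 0 1]
T2·T1 = [9/2 0 0 0; 0 3 0 0; 0 0 -3 0; 0 0 0 1]
T3·…·T1 = [27/4 0 0 0; 0 3/2 0 0; 0 0 9 0; 0 0 0 1]
T4·…·T1 = [27/8 0 0 0; 0 9/2 0 0; 0 0 9/2 0; 0 0 0 1]
T5·…·T1 = [-27/8 0 0 0; 0 9/4 0 0; 0 0 9/2 0; 0 0 0 1]
det M = -2187/64; M⁻¹ = [-8/27 0 0 0; 0 4/9 0 0; 0 0 2/9 0; 0 0 0 1]
M⁻¹ · (27/5, 0, 0)ᵀ = (-8/5, 0, 0)ᵀ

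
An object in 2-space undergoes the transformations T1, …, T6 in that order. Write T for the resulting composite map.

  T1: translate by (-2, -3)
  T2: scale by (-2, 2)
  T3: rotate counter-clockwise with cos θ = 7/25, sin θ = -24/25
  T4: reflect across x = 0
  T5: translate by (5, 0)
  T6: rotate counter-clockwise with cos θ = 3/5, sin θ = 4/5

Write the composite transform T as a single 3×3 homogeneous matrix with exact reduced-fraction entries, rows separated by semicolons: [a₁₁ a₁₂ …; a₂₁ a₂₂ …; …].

T = [-6/5 -8/5 51/5; 8/5 -6/5 22/5; 0 0 1]

T1 = [1 0 -2; 0 1 -3; 0 0 1]
T2·T1 = [-2 0 4; 0 2 -6; 0 0 1]
T3·…·T1 = [-14/25 48/25 -116/25; 48/25 14/25 -138/25; 0 0 1]
T4·…·T1 = [14/25 -48/25 116/25; 48/25 14/25 -138/25; 0 0 1]
T5·…·T1 = [14/25 -48/25 241/25; 48/25 14/25 -138/25; 0 0 1]
T6·…·T1 = [-6/5 -8/5 51/5; 8/5 -6/5 22/5; 0 0 1]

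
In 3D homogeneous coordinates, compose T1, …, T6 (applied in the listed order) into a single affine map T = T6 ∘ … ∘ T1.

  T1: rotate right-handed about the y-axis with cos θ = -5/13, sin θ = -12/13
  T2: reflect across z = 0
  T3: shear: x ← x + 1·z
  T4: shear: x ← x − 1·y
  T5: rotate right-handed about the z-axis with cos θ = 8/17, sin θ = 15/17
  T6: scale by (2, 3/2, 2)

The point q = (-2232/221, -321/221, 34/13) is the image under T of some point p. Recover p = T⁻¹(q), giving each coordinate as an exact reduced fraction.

p = (-1, 4, 1)

T1 = [-5/13 0 -12/13 0; 0 1 0 0; 12/13 0 -5/13 0; 0 0 0 1]
T2·T1 = [-5/13 0 -12/13 0; 0 1 0 0; -12/13 0 5/13 0; 0 0 0 1]
T3·…·T1 = [-17/13 0 -7/13 0; 0 1 0 0; -12/13 0 5/13 0; 0 0 0 1]
T4·…·T1 = [-17/13 -1 -7/13 0; 0 1 0 0; -12/13 0 5/13 0; 0 0 0 1]
T5·…·T1 = [-8/13 -23/17 -56/221 0; -15/13 -7/17 -105/221 0; -12/13 0 5/13 0; 0 0 0 1]
T6·…·T1 = [-16/13 -46/17 -112/221 0; -45/26 -21/34 -315/442 0; -24/13 0 10/13 0; 0 0 0 1]
det M = -6; M⁻¹ = [35/442 -230/663 -7/26 0; -15/34 16/51 0 0; 42/221 -184/221 17/26 0; 0 0 0 1]
M⁻¹ · (-2232/221, -321/221, 34/13)ᵀ = (-1, 4, 1)ᵀ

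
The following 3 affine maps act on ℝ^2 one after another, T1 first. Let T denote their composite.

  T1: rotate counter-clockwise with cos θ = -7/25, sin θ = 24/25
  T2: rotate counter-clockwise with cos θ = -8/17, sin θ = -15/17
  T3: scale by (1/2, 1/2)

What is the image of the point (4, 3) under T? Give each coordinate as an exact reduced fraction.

T1 rotate counter-clockwise with cos θ = -7/25, sin θ = 24/25: (4, 3) → (-4, 3)
T2 rotate counter-clockwise with cos θ = -8/17, sin θ = -15/17: (-4, 3) → (77/17, 36/17)
T3 scale by (1/2, 1/2): (77/17, 36/17) → (77/34, 18/17)

T(p) = (77/34, 18/17)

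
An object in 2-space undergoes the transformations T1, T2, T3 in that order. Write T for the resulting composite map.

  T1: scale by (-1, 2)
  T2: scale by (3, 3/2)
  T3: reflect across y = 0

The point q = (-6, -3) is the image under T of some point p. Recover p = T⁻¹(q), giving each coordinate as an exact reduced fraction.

p = (2, 1)

T1 = [-1 0 0; 0 2 0; 0 0 1]
T2·T1 = [-3 0 0; 0 3 0; 0 0 1]
T3·…·T1 = [-3 0 0; 0 -3 0; 0 0 1]
det M = 9; M⁻¹ = [-1/3 0 0; 0 -1/3 0; 0 0 1]
M⁻¹ · (-6, -3)ᵀ = (2, 1)ᵀ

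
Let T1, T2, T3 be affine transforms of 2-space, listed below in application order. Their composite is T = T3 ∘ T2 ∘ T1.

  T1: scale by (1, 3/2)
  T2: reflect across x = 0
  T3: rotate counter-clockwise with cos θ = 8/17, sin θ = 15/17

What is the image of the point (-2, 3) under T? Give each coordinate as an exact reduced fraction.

T(p) = (-103/34, 66/17)

T1 scale by (1, 3/2): (-2, 3) → (-2, 9/2)
T2 reflect across x = 0: (-2, 9/2) → (2, 9/2)
T3 rotate counter-clockwise with cos θ = 8/17, sin θ = 15/17: (2, 9/2) → (-103/34, 66/17)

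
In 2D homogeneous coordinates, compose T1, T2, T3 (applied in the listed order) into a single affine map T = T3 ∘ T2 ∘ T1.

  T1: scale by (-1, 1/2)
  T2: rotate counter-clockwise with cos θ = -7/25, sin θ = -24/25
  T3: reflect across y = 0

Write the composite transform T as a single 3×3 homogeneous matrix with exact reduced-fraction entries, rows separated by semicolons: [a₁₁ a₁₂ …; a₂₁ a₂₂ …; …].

T = [7/25 12/25 0; -24/25 7/50 0; 0 0 1]

T1 = [-1 0 0; 0 1/2 0; 0 0 1]
T2·T1 = [7/25 12/25 0; 24/25 -7/50 0; 0 0 1]
T3·…·T1 = [7/25 12/25 0; -24/25 7/50 0; 0 0 1]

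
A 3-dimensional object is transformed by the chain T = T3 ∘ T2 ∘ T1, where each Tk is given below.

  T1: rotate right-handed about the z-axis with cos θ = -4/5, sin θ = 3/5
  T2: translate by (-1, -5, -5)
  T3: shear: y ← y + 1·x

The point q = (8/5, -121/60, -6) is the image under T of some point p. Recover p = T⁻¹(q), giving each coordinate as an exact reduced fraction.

p = (-5/4, -8/3, -1)

T1 = [-4/5 -3/5 0 0; 3/5 -4/5 0 0; 0 0 1 0; 0 0 0 1]
T2·T1 = [-4/5 -3/5 0 -1; 3/5 -4/5 0 -5; 0 0 1 -5; 0 0 0 1]
T3·…·T1 = [-4/5 -3/5 0 -1; -1/5 -7/5 0 -6; 0 0 1 -5; 0 0 0 1]
det M = 1; M⁻¹ = [-7/5 3/5 0 11/5; 1/5 -4/5 0 -23/5; 0 0 1 5; 0 0 0 1]
M⁻¹ · (8/5, -121/60, -6)ᵀ = (-5/4, -8/3, -1)ᵀ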